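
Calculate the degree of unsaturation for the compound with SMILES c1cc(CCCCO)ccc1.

Molecular formula from the SMILES: C10H14O.
DoU = (2C + 2 + N − H − X)/2 = (2·10 + 2 + 0 − 14 − 0)/2 = 8/2 = 4.
(Structurally: 1 ring(s) + 3 π bond(s) = 4.)

4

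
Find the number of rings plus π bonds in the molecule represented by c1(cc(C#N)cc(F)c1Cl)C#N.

8

Molecular formula from the SMILES: C8H2ClFN2.
DoU = (2C + 2 + N − H − X)/2 = (2·8 + 2 + 2 − 2 − 2)/2 = 16/2 = 8.
(Structurally: 1 ring(s) + 7 π bond(s) = 8.)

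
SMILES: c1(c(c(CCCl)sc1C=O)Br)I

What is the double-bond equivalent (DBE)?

Molecular formula from the SMILES: C7H5BrClIOS.
DoU = (2C + 2 + N − H − X)/2 = (2·7 + 2 + 0 − 5 − 3)/2 = 8/2 = 4.
(Structurally: 1 ring(s) + 3 π bond(s) = 4.)

4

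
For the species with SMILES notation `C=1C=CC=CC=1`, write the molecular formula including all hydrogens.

C6H6

Heavy atoms from the SMILES: 6 C.
Implicit hydrogens by atom environment:
  6 × C (aromatic): 1 H each → 6
  Total hydrogens = 6.
Molecular formula: C6H6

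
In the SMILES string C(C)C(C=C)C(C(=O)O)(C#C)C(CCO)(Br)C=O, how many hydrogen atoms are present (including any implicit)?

Hydrogens are implicit in SMILES; fill each atom to its normal valence:
  4 × C: 2 H each → 8
  4 × C: 1 H each → 4
  4 × C: no H
  2 × O: 1 H each → 2
  2 × O: no H
  1 × Br: no H
  1 × C: 3 H
  Total hydrogens = 17.

17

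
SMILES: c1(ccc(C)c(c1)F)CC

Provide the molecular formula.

Heavy atoms from the SMILES: 9 C, 1 F.
Implicit hydrogens by atom environment:
  3 × C (aromatic): 1 H each → 3
  3 × C (aromatic): no H
  2 × C: 3 H each → 6
  1 × C: 2 H
  1 × F: no H
  Total hydrogens = 11.
Molecular formula: C9H11F

C9H11F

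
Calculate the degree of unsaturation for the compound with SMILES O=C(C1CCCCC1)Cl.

2

Molecular formula from the SMILES: C7H11ClO.
DoU = (2C + 2 + N − H − X)/2 = (2·7 + 2 + 0 − 11 − 1)/2 = 4/2 = 2.
(Structurally: 1 ring(s) + 1 π bond(s) = 2.)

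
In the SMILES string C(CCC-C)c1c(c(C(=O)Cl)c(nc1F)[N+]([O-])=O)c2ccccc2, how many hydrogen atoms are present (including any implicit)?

Hydrogens are implicit in SMILES; fill each atom to its normal valence:
  6 × C (aromatic): no H
  5 × C (aromatic): 1 H each → 5
  4 × C: 2 H each → 8
  2 × O: no H
  1 × C: 3 H
  1 × C: no H
  1 × Cl: no H
  1 × F: no H
  1 × N (aromatic): no H
  1 × N (charge +1): no H
  1 × O (charge -1): no H
  Total hydrogens = 16.

16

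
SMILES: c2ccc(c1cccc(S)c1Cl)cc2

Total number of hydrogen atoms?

Hydrogens are implicit in SMILES; fill each atom to its normal valence:
  8 × C (aromatic): 1 H each → 8
  4 × C (aromatic): no H
  1 × Cl: no H
  1 × S: 1 H
  Total hydrogens = 9.

9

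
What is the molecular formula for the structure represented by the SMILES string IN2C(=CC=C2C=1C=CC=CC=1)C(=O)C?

Heavy atoms from the SMILES: 12 C, 1 I, 1 N, 1 O.
Implicit hydrogens by atom environment:
  7 × C (aromatic): 1 H each → 7
  3 × C (aromatic): no H
  1 × C: 3 H
  1 × C: no H
  1 × I: no H
  1 × N (aromatic): no H
  1 × O: no H
  Total hydrogens = 10.
Molecular formula: C12H10INO

C12H10INO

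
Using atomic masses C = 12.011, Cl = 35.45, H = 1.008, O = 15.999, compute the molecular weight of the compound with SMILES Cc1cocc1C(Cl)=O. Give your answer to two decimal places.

Molecular formula: C6H5ClO2.
M = 6×12.011 + 1×35.45 + 5×1.008 + 2×15.999 = 144.55 g/mol.

144.55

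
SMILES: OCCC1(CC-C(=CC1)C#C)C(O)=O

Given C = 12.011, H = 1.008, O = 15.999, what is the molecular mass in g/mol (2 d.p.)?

194.23

Molecular formula: C11H14O3.
M = 11×12.011 + 14×1.008 + 3×15.999 = 194.23 g/mol.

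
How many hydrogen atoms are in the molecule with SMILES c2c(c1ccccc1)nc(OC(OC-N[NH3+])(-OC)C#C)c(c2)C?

Hydrogens are implicit in SMILES; fill each atom to its normal valence:
  7 × C (aromatic): 1 H each → 7
  4 × C (aromatic): no H
  3 × O: no H
  2 × C: 3 H each → 6
  2 × C: no H
  1 × C: 2 H
  1 × C: 1 H
  1 × N (charge +1): 3 H
  1 × N: 1 H
  1 × N (aromatic): no H
  Total hydrogens = 20.

20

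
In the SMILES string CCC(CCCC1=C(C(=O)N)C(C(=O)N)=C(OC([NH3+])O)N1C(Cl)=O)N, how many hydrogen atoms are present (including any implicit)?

23

Hydrogens are implicit in SMILES; fill each atom to its normal valence:
  4 × C: 2 H each → 8
  4 × C (aromatic): no H
  4 × O: no H
  3 × C: no H
  3 × N: 2 H each → 6
  2 × C: 1 H each → 2
  1 × C: 3 H
  1 × Cl: no H
  1 × N (charge +1): 3 H
  1 × N (aromatic): no H
  1 × O: 1 H
  Total hydrogens = 23.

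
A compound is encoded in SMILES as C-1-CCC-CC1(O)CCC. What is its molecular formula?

C9H18O

Heavy atoms from the SMILES: 9 C, 1 O.
Implicit hydrogens by atom environment:
  7 × C: 2 H each → 14
  1 × C: 3 H
  1 × C: no H
  1 × O: 1 H
  Total hydrogens = 18.
Molecular formula: C9H18O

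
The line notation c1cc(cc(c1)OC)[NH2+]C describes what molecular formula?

C8H12NO+

Heavy atoms from the SMILES: 8 C, 1 N, 1 O.
Implicit hydrogens by atom environment:
  4 × C (aromatic): 1 H each → 4
  2 × C: 3 H each → 6
  2 × C (aromatic): no H
  1 × N (charge +1): 2 H
  1 × O: no H
  Total hydrogens = 12.
Net charge +1.
Molecular formula: C8H12NO+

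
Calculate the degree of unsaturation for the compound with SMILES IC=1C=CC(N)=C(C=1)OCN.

Molecular formula from the SMILES: C7H9IN2O.
DoU = (2C + 2 + N − H − X)/2 = (2·7 + 2 + 2 − 9 − 1)/2 = 8/2 = 4.
(Structurally: 1 ring(s) + 3 π bond(s) = 4.)

4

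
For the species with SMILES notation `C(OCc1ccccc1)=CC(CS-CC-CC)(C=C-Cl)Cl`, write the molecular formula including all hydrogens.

Heavy atoms from the SMILES: 17 C, 2 Cl, 1 O, 1 S.
Implicit hydrogens by atom environment:
  5 × C: 2 H each → 10
  5 × C (aromatic): 1 H each → 5
  4 × C: 1 H each → 4
  2 × Cl: no H
  1 × C: 3 H
  1 × C: no H
  1 × C (aromatic): no H
  1 × O: no H
  1 × S: no H
  Total hydrogens = 22.
Molecular formula: C17H22Cl2OS

C17H22Cl2OS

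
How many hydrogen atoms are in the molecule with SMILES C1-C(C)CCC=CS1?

Hydrogens are implicit in SMILES; fill each atom to its normal valence:
  3 × C: 2 H each → 6
  3 × C: 1 H each → 3
  1 × C: 3 H
  1 × S: no H
  Total hydrogens = 12.

12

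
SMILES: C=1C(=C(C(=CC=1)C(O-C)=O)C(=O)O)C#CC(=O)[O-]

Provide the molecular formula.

C12H7O6-

Heavy atoms from the SMILES: 12 C, 6 O.
Implicit hydrogens by atom environment:
  5 × C: no H
  4 × O: no H
  3 × C (aromatic): 1 H each → 3
  3 × C (aromatic): no H
  1 × C: 3 H
  1 × O: 1 H
  1 × O (charge -1): no H
  Total hydrogens = 7.
Net charge -1.
Molecular formula: C12H7O6-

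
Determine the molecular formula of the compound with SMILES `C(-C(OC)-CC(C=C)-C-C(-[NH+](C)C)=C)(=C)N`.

Heavy atoms from the SMILES: 13 C, 2 N, 1 O.
Implicit hydrogens by atom environment:
  5 × C: 2 H each → 10
  3 × C: 3 H each → 9
  3 × C: 1 H each → 3
  2 × C: no H
  1 × N: 2 H
  1 × N (charge +1): 1 H
  1 × O: no H
  Total hydrogens = 25.
Net charge +1.
Molecular formula: C13H25N2O+

C13H25N2O+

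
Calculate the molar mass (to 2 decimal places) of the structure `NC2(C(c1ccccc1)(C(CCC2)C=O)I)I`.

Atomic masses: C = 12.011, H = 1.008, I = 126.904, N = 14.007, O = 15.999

455.08

Molecular formula: C13H15I2NO.
M = 13×12.011 + 15×1.008 + 2×126.904 + 1×14.007 + 1×15.999 = 455.08 g/mol.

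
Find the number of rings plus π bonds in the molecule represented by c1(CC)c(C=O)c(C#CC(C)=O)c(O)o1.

7

Molecular formula from the SMILES: C11H10O4.
DoU = (2C + 2 + N − H − X)/2 = (2·11 + 2 + 0 − 10 − 0)/2 = 14/2 = 7.
(Structurally: 1 ring(s) + 6 π bond(s) = 7.)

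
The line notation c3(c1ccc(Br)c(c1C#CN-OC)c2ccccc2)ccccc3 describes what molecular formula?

C21H16BrNO

Heavy atoms from the SMILES: 1 Br, 21 C, 1 N, 1 O.
Implicit hydrogens by atom environment:
  12 × C (aromatic): 1 H each → 12
  6 × C (aromatic): no H
  2 × C: no H
  1 × Br: no H
  1 × C: 3 H
  1 × N: 1 H
  1 × O: no H
  Total hydrogens = 16.
Molecular formula: C21H16BrNO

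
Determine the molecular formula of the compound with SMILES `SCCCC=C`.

Heavy atoms from the SMILES: 5 C, 1 S.
Implicit hydrogens by atom environment:
  4 × C: 2 H each → 8
  1 × C: 1 H
  1 × S: 1 H
  Total hydrogens = 10.
Molecular formula: C5H10S

C5H10S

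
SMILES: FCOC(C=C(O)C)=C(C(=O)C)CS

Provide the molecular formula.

Heavy atoms from the SMILES: 9 C, 1 F, 3 O, 1 S.
Implicit hydrogens by atom environment:
  4 × C: no H
  2 × C: 3 H each → 6
  2 × C: 2 H each → 4
  2 × O: no H
  1 × C: 1 H
  1 × F: no H
  1 × O: 1 H
  1 × S: 1 H
  Total hydrogens = 13.
Molecular formula: C9H13FO3S

C9H13FO3S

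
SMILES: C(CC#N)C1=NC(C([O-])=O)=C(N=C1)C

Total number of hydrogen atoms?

8

Hydrogens are implicit in SMILES; fill each atom to its normal valence:
  3 × C (aromatic): no H
  2 × C: 2 H each → 4
  2 × C: no H
  2 × N (aromatic): no H
  1 × C: 3 H
  1 × C (aromatic): 1 H
  1 × N: no H
  1 × O: no H
  1 × O (charge -1): no H
  Total hydrogens = 8.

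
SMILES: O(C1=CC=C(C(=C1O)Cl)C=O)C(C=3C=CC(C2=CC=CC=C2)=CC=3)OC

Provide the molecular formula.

Heavy atoms from the SMILES: 21 C, 1 Cl, 4 O.
Implicit hydrogens by atom environment:
  11 × C (aromatic): 1 H each → 11
  7 × C (aromatic): no H
  3 × O: no H
  2 × C: 1 H each → 2
  1 × C: 3 H
  1 × Cl: no H
  1 × O: 1 H
  Total hydrogens = 17.
Molecular formula: C21H17ClO4

C21H17ClO4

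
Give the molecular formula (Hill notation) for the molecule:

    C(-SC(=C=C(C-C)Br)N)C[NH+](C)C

Heavy atoms from the SMILES: 1 Br, 9 C, 2 N, 1 S.
Implicit hydrogens by atom environment:
  3 × C: 3 H each → 9
  3 × C: 2 H each → 6
  3 × C: no H
  1 × Br: no H
  1 × N: 2 H
  1 × N (charge +1): 1 H
  1 × S: no H
  Total hydrogens = 18.
Net charge +1.
Molecular formula: C9H18BrN2S+

C9H18BrN2S+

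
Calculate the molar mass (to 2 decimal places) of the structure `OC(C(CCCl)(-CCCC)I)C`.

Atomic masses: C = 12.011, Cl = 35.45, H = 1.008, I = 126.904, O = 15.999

304.60

Molecular formula: C9H18ClIO.
M = 9×12.011 + 1×35.45 + 18×1.008 + 1×126.904 + 1×15.999 = 304.60 g/mol.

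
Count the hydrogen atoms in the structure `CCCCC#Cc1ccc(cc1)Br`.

13

Hydrogens are implicit in SMILES; fill each atom to its normal valence:
  4 × C (aromatic): 1 H each → 4
  3 × C: 2 H each → 6
  2 × C (aromatic): no H
  2 × C: no H
  1 × Br: no H
  1 × C: 3 H
  Total hydrogens = 13.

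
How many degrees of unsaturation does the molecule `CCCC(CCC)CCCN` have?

0

Molecular formula from the SMILES: C10H23N.
DoU = (2C + 2 + N − H − X)/2 = (2·10 + 2 + 1 − 23 − 0)/2 = 0/2 = 0.
(Structurally: 0 ring(s) + 0 π bond(s) = 0.)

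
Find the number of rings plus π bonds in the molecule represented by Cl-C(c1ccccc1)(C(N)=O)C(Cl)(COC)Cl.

Molecular formula from the SMILES: C11H12Cl3NO2.
DoU = (2C + 2 + N − H − X)/2 = (2·11 + 2 + 1 − 12 − 3)/2 = 10/2 = 5.
(Structurally: 1 ring(s) + 4 π bond(s) = 5.)

5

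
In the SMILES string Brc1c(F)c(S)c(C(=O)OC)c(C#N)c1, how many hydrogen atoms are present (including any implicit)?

5

Hydrogens are implicit in SMILES; fill each atom to its normal valence:
  5 × C (aromatic): no H
  2 × C: no H
  2 × O: no H
  1 × Br: no H
  1 × C: 3 H
  1 × C (aromatic): 1 H
  1 × F: no H
  1 × N: no H
  1 × S: 1 H
  Total hydrogens = 5.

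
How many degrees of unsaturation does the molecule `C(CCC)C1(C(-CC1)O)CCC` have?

Molecular formula from the SMILES: C11H22O.
DoU = (2C + 2 + N − H − X)/2 = (2·11 + 2 + 0 − 22 − 0)/2 = 2/2 = 1.
(Structurally: 1 ring(s) + 0 π bond(s) = 1.)

1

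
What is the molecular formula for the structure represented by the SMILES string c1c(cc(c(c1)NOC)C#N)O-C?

C9H10N2O2

Heavy atoms from the SMILES: 9 C, 2 N, 2 O.
Implicit hydrogens by atom environment:
  3 × C (aromatic): 1 H each → 3
  3 × C (aromatic): no H
  2 × C: 3 H each → 6
  2 × O: no H
  1 × C: no H
  1 × N: 1 H
  1 × N: no H
  Total hydrogens = 10.
Molecular formula: C9H10N2O2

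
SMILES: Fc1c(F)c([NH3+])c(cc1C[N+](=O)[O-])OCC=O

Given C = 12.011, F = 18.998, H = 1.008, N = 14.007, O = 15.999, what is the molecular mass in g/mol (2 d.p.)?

Molecular formula: C9H9F2N2O4+.
M = 9×12.011 + 2×18.998 + 9×1.008 + 2×14.007 + 4×15.999 = 247.18 g/mol.

247.18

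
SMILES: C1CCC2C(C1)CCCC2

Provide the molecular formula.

C10H18

Heavy atoms from the SMILES: 10 C.
Implicit hydrogens by atom environment:
  8 × C: 2 H each → 16
  2 × C: 1 H each → 2
  Total hydrogens = 18.
Molecular formula: C10H18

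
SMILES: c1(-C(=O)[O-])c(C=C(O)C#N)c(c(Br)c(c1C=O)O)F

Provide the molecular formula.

Heavy atoms from the SMILES: 1 Br, 11 C, 1 F, 1 N, 5 O.
Implicit hydrogens by atom environment:
  6 × C (aromatic): no H
  3 × C: no H
  2 × C: 1 H each → 2
  2 × O: 1 H each → 2
  2 × O: no H
  1 × Br: no H
  1 × F: no H
  1 × N: no H
  1 × O (charge -1): no H
  Total hydrogens = 4.
Net charge -1.
Molecular formula: C11H4BrFNO5-

C11H4BrFNO5-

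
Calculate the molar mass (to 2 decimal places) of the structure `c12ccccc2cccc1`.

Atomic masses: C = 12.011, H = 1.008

128.17

Molecular formula: C10H8.
M = 10×12.011 + 8×1.008 = 128.17 g/mol.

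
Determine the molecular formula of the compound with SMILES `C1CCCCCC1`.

C7H14

Heavy atoms from the SMILES: 7 C.
Implicit hydrogens by atom environment:
  7 × C: 2 H each → 14
  Total hydrogens = 14.
Molecular formula: C7H14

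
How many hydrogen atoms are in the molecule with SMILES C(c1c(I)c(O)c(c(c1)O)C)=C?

Hydrogens are implicit in SMILES; fill each atom to its normal valence:
  5 × C (aromatic): no H
  2 × O: 1 H each → 2
  1 × C: 3 H
  1 × C: 2 H
  1 × C (aromatic): 1 H
  1 × C: 1 H
  1 × I: no H
  Total hydrogens = 9.

9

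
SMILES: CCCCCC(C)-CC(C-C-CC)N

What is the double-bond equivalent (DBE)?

Molecular formula from the SMILES: C13H29N.
DoU = (2C + 2 + N − H − X)/2 = (2·13 + 2 + 1 − 29 − 0)/2 = 0/2 = 0.
(Structurally: 0 ring(s) + 0 π bond(s) = 0.)

0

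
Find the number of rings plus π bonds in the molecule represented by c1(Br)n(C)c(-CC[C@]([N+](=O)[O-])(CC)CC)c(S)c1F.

4

Molecular formula from the SMILES: C12H18BrFN2O2S.
DoU = (2C + 2 + N − H − X)/2 = (2·12 + 2 + 2 − 18 − 2)/2 = 8/2 = 4.
(Structurally: 1 ring(s) + 3 π bond(s) = 4.)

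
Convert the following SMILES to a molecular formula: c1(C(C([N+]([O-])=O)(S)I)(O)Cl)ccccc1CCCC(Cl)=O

Heavy atoms from the SMILES: 12 C, 2 Cl, 1 I, 1 N, 4 O, 1 S.
Implicit hydrogens by atom environment:
  4 × C (aromatic): 1 H each → 4
  3 × C: 2 H each → 6
  3 × C: no H
  2 × C (aromatic): no H
  2 × Cl: no H
  2 × O: no H
  1 × I: no H
  1 × N (charge +1): no H
  1 × O: 1 H
  1 × O (charge -1): no H
  1 × S: 1 H
  Total hydrogens = 12.
Molecular formula: C12H12Cl2INO4S

C12H12Cl2INO4S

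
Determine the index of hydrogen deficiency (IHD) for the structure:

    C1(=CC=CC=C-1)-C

4

Molecular formula from the SMILES: C7H8.
DoU = (2C + 2 + N − H − X)/2 = (2·7 + 2 + 0 − 8 − 0)/2 = 8/2 = 4.
(Structurally: 1 ring(s) + 3 π bond(s) = 4.)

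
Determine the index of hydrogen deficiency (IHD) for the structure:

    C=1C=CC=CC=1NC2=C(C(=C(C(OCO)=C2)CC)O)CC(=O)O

9

Molecular formula from the SMILES: C17H19NO5.
DoU = (2C + 2 + N − H − X)/2 = (2·17 + 2 + 1 − 19 − 0)/2 = 18/2 = 9.
(Structurally: 2 ring(s) + 7 π bond(s) = 9.)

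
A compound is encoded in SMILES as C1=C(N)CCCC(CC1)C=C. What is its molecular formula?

C10H17N

Heavy atoms from the SMILES: 10 C, 1 N.
Implicit hydrogens by atom environment:
  6 × C: 2 H each → 12
  3 × C: 1 H each → 3
  1 × C: no H
  1 × N: 2 H
  Total hydrogens = 17.
Molecular formula: C10H17N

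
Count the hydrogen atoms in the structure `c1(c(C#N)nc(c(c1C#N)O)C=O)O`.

Hydrogens are implicit in SMILES; fill each atom to its normal valence:
  5 × C (aromatic): no H
  2 × C: no H
  2 × N: no H
  2 × O: 1 H each → 2
  1 × C: 1 H
  1 × N (aromatic): no H
  1 × O: no H
  Total hydrogens = 3.

3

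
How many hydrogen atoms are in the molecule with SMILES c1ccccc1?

Hydrogens are implicit in SMILES; fill each atom to its normal valence:
  6 × C (aromatic): 1 H each → 6
  Total hydrogens = 6.

6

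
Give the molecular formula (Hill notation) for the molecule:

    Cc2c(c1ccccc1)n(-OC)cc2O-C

Heavy atoms from the SMILES: 13 C, 1 N, 2 O.
Implicit hydrogens by atom environment:
  6 × C (aromatic): 1 H each → 6
  4 × C (aromatic): no H
  3 × C: 3 H each → 9
  2 × O: no H
  1 × N (aromatic): no H
  Total hydrogens = 15.
Molecular formula: C13H15NO2

C13H15NO2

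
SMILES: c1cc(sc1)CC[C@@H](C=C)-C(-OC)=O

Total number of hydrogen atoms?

14

Hydrogens are implicit in SMILES; fill each atom to its normal valence:
  3 × C: 2 H each → 6
  3 × C (aromatic): 1 H each → 3
  2 × C: 1 H each → 2
  2 × O: no H
  1 × C: 3 H
  1 × C (aromatic): no H
  1 × C: no H
  1 × S (aromatic): no H
  Total hydrogens = 14.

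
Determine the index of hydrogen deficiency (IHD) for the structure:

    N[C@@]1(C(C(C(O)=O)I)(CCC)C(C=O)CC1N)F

Molecular formula from the SMILES: C11H18FIN2O3.
DoU = (2C + 2 + N − H − X)/2 = (2·11 + 2 + 2 − 18 − 2)/2 = 6/2 = 3.
(Structurally: 1 ring(s) + 2 π bond(s) = 3.)

3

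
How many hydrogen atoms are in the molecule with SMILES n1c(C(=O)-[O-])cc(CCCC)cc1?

Hydrogens are implicit in SMILES; fill each atom to its normal valence:
  3 × C: 2 H each → 6
  3 × C (aromatic): 1 H each → 3
  2 × C (aromatic): no H
  1 × C: 3 H
  1 × C: no H
  1 × N (aromatic): no H
  1 × O: no H
  1 × O (charge -1): no H
  Total hydrogens = 12.

12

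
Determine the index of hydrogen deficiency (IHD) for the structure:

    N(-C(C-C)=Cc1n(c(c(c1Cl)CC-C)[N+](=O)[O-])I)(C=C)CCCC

6

Molecular formula from the SMILES: C17H25ClIN3O2.
DoU = (2C + 2 + N − H − X)/2 = (2·17 + 2 + 3 − 25 − 2)/2 = 12/2 = 6.
(Structurally: 1 ring(s) + 5 π bond(s) = 6.)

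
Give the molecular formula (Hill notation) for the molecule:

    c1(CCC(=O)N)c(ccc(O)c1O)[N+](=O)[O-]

Heavy atoms from the SMILES: 9 C, 2 N, 5 O.
Implicit hydrogens by atom environment:
  4 × C (aromatic): no H
  2 × C: 2 H each → 4
  2 × C (aromatic): 1 H each → 2
  2 × O: 1 H each → 2
  2 × O: no H
  1 × C: no H
  1 × N: 2 H
  1 × N (charge +1): no H
  1 × O (charge -1): no H
  Total hydrogens = 10.
Molecular formula: C9H10N2O5

C9H10N2O5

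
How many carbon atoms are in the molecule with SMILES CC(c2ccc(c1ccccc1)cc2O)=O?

The symbol for carbon appears 14 times in the SMILES. Lowercase c denotes aromatic carbon and counts toward C.

14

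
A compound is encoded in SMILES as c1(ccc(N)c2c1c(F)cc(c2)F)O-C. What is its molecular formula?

Heavy atoms from the SMILES: 11 C, 2 F, 1 N, 1 O.
Implicit hydrogens by atom environment:
  6 × C (aromatic): no H
  4 × C (aromatic): 1 H each → 4
  2 × F: no H
  1 × C: 3 H
  1 × N: 2 H
  1 × O: no H
  Total hydrogens = 9.
Molecular formula: C11H9F2NO

C11H9F2NO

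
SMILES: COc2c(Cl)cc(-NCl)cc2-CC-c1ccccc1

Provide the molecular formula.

Heavy atoms from the SMILES: 15 C, 2 Cl, 1 N, 1 O.
Implicit hydrogens by atom environment:
  7 × C (aromatic): 1 H each → 7
  5 × C (aromatic): no H
  2 × C: 2 H each → 4
  2 × Cl: no H
  1 × C: 3 H
  1 × N: 1 H
  1 × O: no H
  Total hydrogens = 15.
Molecular formula: C15H15Cl2NO

C15H15Cl2NO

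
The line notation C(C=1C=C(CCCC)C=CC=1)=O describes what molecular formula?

Heavy atoms from the SMILES: 11 C, 1 O.
Implicit hydrogens by atom environment:
  4 × C (aromatic): 1 H each → 4
  3 × C: 2 H each → 6
  2 × C (aromatic): no H
  1 × C: 3 H
  1 × C: 1 H
  1 × O: no H
  Total hydrogens = 14.
Molecular formula: C11H14O

C11H14O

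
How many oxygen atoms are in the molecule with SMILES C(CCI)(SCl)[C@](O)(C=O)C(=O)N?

The symbol for oxygen appears 3 times in the SMILES.

3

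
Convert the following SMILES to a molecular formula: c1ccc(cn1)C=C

Heavy atoms from the SMILES: 7 C, 1 N.
Implicit hydrogens by atom environment:
  4 × C (aromatic): 1 H each → 4
  1 × C: 2 H
  1 × C: 1 H
  1 × C (aromatic): no H
  1 × N (aromatic): no H
  Total hydrogens = 7.
Molecular formula: C7H7N

C7H7N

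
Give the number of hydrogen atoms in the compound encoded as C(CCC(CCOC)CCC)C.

24

Hydrogens are implicit in SMILES; fill each atom to its normal valence:
  7 × C: 2 H each → 14
  3 × C: 3 H each → 9
  1 × C: 1 H
  1 × O: no H
  Total hydrogens = 24.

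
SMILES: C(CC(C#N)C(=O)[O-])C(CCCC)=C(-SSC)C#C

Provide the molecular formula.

Heavy atoms from the SMILES: 14 C, 1 N, 2 O, 2 S.
Implicit hydrogens by atom environment:
  5 × C: 2 H each → 10
  5 × C: no H
  2 × C: 3 H each → 6
  2 × C: 1 H each → 2
  2 × S: no H
  1 × N: no H
  1 × O: no H
  1 × O (charge -1): no H
  Total hydrogens = 18.
Net charge -1.
Molecular formula: C14H18NO2S2-

C14H18NO2S2-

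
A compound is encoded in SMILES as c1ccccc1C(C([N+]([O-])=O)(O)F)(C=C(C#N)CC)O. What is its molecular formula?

Heavy atoms from the SMILES: 13 C, 1 F, 2 N, 4 O.
Implicit hydrogens by atom environment:
  5 × C (aromatic): 1 H each → 5
  4 × C: no H
  2 × O: 1 H each → 2
  1 × C: 3 H
  1 × C: 2 H
  1 × C: 1 H
  1 × C (aromatic): no H
  1 × F: no H
  1 × N (charge +1): no H
  1 × N: no H
  1 × O: no H
  1 × O (charge -1): no H
  Total hydrogens = 13.
Molecular formula: C13H13FN2O4

C13H13FN2O4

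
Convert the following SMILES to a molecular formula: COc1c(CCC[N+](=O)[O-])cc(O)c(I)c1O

C10H12INO5

Heavy atoms from the SMILES: 10 C, 1 I, 1 N, 5 O.
Implicit hydrogens by atom environment:
  5 × C (aromatic): no H
  3 × C: 2 H each → 6
  2 × O: 1 H each → 2
  2 × O: no H
  1 × C: 3 H
  1 × C (aromatic): 1 H
  1 × I: no H
  1 × N (charge +1): no H
  1 × O (charge -1): no H
  Total hydrogens = 12.
Molecular formula: C10H12INO5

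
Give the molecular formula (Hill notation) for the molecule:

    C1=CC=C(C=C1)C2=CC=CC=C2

Heavy atoms from the SMILES: 12 C.
Implicit hydrogens by atom environment:
  10 × C (aromatic): 1 H each → 10
  2 × C (aromatic): no H
  Total hydrogens = 10.
Molecular formula: C12H10

C12H10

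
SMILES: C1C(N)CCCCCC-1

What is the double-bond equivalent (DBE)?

1

Molecular formula from the SMILES: C8H17N.
DoU = (2C + 2 + N − H − X)/2 = (2·8 + 2 + 1 − 17 − 0)/2 = 2/2 = 1.
(Structurally: 1 ring(s) + 0 π bond(s) = 1.)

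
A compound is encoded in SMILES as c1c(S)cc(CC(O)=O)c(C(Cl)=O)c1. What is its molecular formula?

Heavy atoms from the SMILES: 9 C, 1 Cl, 3 O, 1 S.
Implicit hydrogens by atom environment:
  3 × C (aromatic): 1 H each → 3
  3 × C (aromatic): no H
  2 × C: no H
  2 × O: no H
  1 × C: 2 H
  1 × Cl: no H
  1 × O: 1 H
  1 × S: 1 H
  Total hydrogens = 7.
Molecular formula: C9H7ClO3S

C9H7ClO3S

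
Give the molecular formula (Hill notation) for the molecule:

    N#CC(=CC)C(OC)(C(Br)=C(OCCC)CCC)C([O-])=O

C15H21BrNO4-

Heavy atoms from the SMILES: 1 Br, 15 C, 1 N, 4 O.
Implicit hydrogens by atom environment:
  6 × C: no H
  4 × C: 3 H each → 12
  4 × C: 2 H each → 8
  3 × O: no H
  1 × Br: no H
  1 × C: 1 H
  1 × N: no H
  1 × O (charge -1): no H
  Total hydrogens = 21.
Net charge -1.
Molecular formula: C15H21BrNO4-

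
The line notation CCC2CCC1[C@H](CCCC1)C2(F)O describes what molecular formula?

Heavy atoms from the SMILES: 12 C, 1 F, 1 O.
Implicit hydrogens by atom environment:
  7 × C: 2 H each → 14
  3 × C: 1 H each → 3
  1 × C: 3 H
  1 × C: no H
  1 × F: no H
  1 × O: 1 H
  Total hydrogens = 21.
Molecular formula: C12H21FO

C12H21FO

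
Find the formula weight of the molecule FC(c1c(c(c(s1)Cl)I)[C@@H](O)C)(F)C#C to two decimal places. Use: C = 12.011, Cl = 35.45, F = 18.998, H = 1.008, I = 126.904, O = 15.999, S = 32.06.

Molecular formula: C9H6ClF2IOS.
M = 9×12.011 + 1×35.45 + 2×18.998 + 6×1.008 + 1×126.904 + 1×15.999 + 1×32.06 = 362.56 g/mol.

362.56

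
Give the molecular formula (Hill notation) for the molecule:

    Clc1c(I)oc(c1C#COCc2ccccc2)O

Heavy atoms from the SMILES: 13 C, 1 Cl, 1 I, 3 O.
Implicit hydrogens by atom environment:
  5 × C (aromatic): 1 H each → 5
  5 × C (aromatic): no H
  2 × C: no H
  1 × C: 2 H
  1 × Cl: no H
  1 × I: no H
  1 × O: 1 H
  1 × O (aromatic): no H
  1 × O: no H
  Total hydrogens = 8.
Molecular formula: C13H8ClIO3

C13H8ClIO3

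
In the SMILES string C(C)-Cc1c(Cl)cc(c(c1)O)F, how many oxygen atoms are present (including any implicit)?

1

The symbol for oxygen appears 1 time in the SMILES.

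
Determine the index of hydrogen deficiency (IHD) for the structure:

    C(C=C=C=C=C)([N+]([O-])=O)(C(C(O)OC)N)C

5

Molecular formula from the SMILES: C10H14N2O4.
DoU = (2C + 2 + N − H − X)/2 = (2·10 + 2 + 2 − 14 − 0)/2 = 10/2 = 5.
(Structurally: 0 ring(s) + 5 π bond(s) = 5.)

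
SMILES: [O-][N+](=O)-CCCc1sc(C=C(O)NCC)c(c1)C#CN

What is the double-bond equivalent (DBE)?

7

Molecular formula from the SMILES: C13H17N3O3S.
DoU = (2C + 2 + N − H − X)/2 = (2·13 + 2 + 3 − 17 − 0)/2 = 14/2 = 7.
(Structurally: 1 ring(s) + 6 π bond(s) = 7.)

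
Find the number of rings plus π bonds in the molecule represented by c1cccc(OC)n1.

Molecular formula from the SMILES: C6H7NO.
DoU = (2C + 2 + N − H − X)/2 = (2·6 + 2 + 1 − 7 − 0)/2 = 8/2 = 4.
(Structurally: 1 ring(s) + 3 π bond(s) = 4.)

4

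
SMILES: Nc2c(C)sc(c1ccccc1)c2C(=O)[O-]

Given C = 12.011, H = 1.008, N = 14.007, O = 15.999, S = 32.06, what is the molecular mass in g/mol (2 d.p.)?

232.28

Molecular formula: C12H10NO2S-.
M = 12×12.011 + 10×1.008 + 1×14.007 + 2×15.999 + 1×32.06 = 232.28 g/mol.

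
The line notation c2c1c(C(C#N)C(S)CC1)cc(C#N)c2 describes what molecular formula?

C12H10N2S

Heavy atoms from the SMILES: 12 C, 2 N, 1 S.
Implicit hydrogens by atom environment:
  3 × C (aromatic): 1 H each → 3
  3 × C (aromatic): no H
  2 × C: 2 H each → 4
  2 × C: 1 H each → 2
  2 × C: no H
  2 × N: no H
  1 × S: 1 H
  Total hydrogens = 10.
Molecular formula: C12H10N2S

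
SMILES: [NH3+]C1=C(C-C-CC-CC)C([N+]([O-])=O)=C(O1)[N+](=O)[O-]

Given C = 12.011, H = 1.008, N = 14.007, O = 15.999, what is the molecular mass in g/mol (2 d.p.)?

258.25

Molecular formula: C10H16N3O5+.
M = 10×12.011 + 16×1.008 + 3×14.007 + 5×15.999 = 258.25 g/mol.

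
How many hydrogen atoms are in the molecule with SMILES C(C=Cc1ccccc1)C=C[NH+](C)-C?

Hydrogens are implicit in SMILES; fill each atom to its normal valence:
  5 × C (aromatic): 1 H each → 5
  4 × C: 1 H each → 4
  2 × C: 3 H each → 6
  1 × C: 2 H
  1 × C (aromatic): no H
  1 × N (charge +1): 1 H
  Total hydrogens = 18.

18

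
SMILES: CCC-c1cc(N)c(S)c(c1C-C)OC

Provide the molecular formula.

C12H19NOS

Heavy atoms from the SMILES: 12 C, 1 N, 1 O, 1 S.
Implicit hydrogens by atom environment:
  5 × C (aromatic): no H
  3 × C: 3 H each → 9
  3 × C: 2 H each → 6
  1 × C (aromatic): 1 H
  1 × N: 2 H
  1 × O: no H
  1 × S: 1 H
  Total hydrogens = 19.
Molecular formula: C12H19NOS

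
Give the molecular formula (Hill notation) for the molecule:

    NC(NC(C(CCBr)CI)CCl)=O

C7H13BrClIN2O

Heavy atoms from the SMILES: 1 Br, 7 C, 1 Cl, 1 I, 2 N, 1 O.
Implicit hydrogens by atom environment:
  4 × C: 2 H each → 8
  2 × C: 1 H each → 2
  1 × Br: no H
  1 × C: no H
  1 × Cl: no H
  1 × I: no H
  1 × N: 2 H
  1 × N: 1 H
  1 × O: no H
  Total hydrogens = 13.
Molecular formula: C7H13BrClIN2O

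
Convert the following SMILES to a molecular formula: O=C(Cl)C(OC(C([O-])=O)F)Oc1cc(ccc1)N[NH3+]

Heavy atoms from the SMILES: 10 C, 1 Cl, 1 F, 2 N, 5 O.
Implicit hydrogens by atom environment:
  4 × C (aromatic): 1 H each → 4
  4 × O: no H
  2 × C: 1 H each → 2
  2 × C (aromatic): no H
  2 × C: no H
  1 × Cl: no H
  1 × F: no H
  1 × N (charge +1): 3 H
  1 × N: 1 H
  1 × O (charge -1): no H
  Total hydrogens = 10.
Molecular formula: C10H10ClFN2O5

C10H10ClFN2O5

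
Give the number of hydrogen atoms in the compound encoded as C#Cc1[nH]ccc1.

5

Hydrogens are implicit in SMILES; fill each atom to its normal valence:
  3 × C (aromatic): 1 H each → 3
  1 × C: 1 H
  1 × C (aromatic): no H
  1 × C: no H
  1 × N (aromatic): 1 H
  Total hydrogens = 5.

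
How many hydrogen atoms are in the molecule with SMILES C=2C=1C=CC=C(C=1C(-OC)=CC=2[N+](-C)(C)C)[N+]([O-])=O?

17

Hydrogens are implicit in SMILES; fill each atom to its normal valence:
  5 × C (aromatic): 1 H each → 5
  5 × C (aromatic): no H
  4 × C: 3 H each → 12
  2 × N (charge +1): no H
  2 × O: no H
  1 × O (charge -1): no H
  Total hydrogens = 17.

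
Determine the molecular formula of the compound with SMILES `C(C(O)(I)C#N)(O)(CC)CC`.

Heavy atoms from the SMILES: 7 C, 1 I, 1 N, 2 O.
Implicit hydrogens by atom environment:
  3 × C: no H
  2 × C: 3 H each → 6
  2 × C: 2 H each → 4
  2 × O: 1 H each → 2
  1 × I: no H
  1 × N: no H
  Total hydrogens = 12.
Molecular formula: C7H12INO2

C7H12INO2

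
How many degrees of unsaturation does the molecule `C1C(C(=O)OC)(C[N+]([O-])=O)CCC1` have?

Molecular formula from the SMILES: C8H13NO4.
DoU = (2C + 2 + N − H − X)/2 = (2·8 + 2 + 1 − 13 − 0)/2 = 6/2 = 3.
(Structurally: 1 ring(s) + 2 π bond(s) = 3.)

3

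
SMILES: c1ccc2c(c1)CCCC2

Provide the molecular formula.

Heavy atoms from the SMILES: 10 C.
Implicit hydrogens by atom environment:
  4 × C: 2 H each → 8
  4 × C (aromatic): 1 H each → 4
  2 × C (aromatic): no H
  Total hydrogens = 12.
Molecular formula: C10H12

C10H12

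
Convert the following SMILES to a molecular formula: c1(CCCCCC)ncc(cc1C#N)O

Heavy atoms from the SMILES: 12 C, 2 N, 1 O.
Implicit hydrogens by atom environment:
  5 × C: 2 H each → 10
  3 × C (aromatic): no H
  2 × C (aromatic): 1 H each → 2
  1 × C: 3 H
  1 × C: no H
  1 × N (aromatic): no H
  1 × N: no H
  1 × O: 1 H
  Total hydrogens = 16.
Molecular formula: C12H16N2O

C12H16N2O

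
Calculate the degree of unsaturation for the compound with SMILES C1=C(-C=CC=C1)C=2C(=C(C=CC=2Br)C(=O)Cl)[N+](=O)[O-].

10

Molecular formula from the SMILES: C13H7BrClNO3.
DoU = (2C + 2 + N − H − X)/2 = (2·13 + 2 + 1 − 7 − 2)/2 = 20/2 = 10.
(Structurally: 2 ring(s) + 8 π bond(s) = 10.)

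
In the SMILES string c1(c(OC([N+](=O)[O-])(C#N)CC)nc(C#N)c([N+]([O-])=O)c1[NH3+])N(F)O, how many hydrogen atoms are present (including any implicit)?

Hydrogens are implicit in SMILES; fill each atom to its normal valence:
  5 × C (aromatic): no H
  3 × C: no H
  3 × N: no H
  3 × O: no H
  2 × N (charge +1): no H
  2 × O (charge -1): no H
  1 × C: 3 H
  1 × C: 2 H
  1 × F: no H
  1 × N (charge +1): 3 H
  1 × N (aromatic): no H
  1 × O: 1 H
  Total hydrogens = 9.

9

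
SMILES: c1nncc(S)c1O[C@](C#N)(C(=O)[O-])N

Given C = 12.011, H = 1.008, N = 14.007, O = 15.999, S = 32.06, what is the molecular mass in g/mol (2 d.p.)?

225.20

Molecular formula: C7H5N4O3S-.
M = 7×12.011 + 5×1.008 + 4×14.007 + 3×15.999 + 1×32.06 = 225.20 g/mol.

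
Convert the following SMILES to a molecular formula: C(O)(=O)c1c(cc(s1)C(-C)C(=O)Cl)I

Heavy atoms from the SMILES: 8 C, 1 Cl, 1 I, 3 O, 1 S.
Implicit hydrogens by atom environment:
  3 × C (aromatic): no H
  2 × C: no H
  2 × O: no H
  1 × C: 3 H
  1 × C (aromatic): 1 H
  1 × C: 1 H
  1 × Cl: no H
  1 × I: no H
  1 × O: 1 H
  1 × S (aromatic): no H
  Total hydrogens = 6.
Molecular formula: C8H6ClIO3S

C8H6ClIO3S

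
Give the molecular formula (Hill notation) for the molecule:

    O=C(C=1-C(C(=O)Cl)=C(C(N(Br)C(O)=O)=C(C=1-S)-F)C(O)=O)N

C10H5BrClFN2O6S

Heavy atoms from the SMILES: 1 Br, 10 C, 1 Cl, 1 F, 2 N, 6 O, 1 S.
Implicit hydrogens by atom environment:
  6 × C (aromatic): no H
  4 × C: no H
  4 × O: no H
  2 × O: 1 H each → 2
  1 × Br: no H
  1 × Cl: no H
  1 × F: no H
  1 × N: 2 H
  1 × N: no H
  1 × S: 1 H
  Total hydrogens = 5.
Molecular formula: C10H5BrClFN2O6S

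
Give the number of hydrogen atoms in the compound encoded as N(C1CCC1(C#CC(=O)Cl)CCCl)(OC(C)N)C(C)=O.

Hydrogens are implicit in SMILES; fill each atom to its normal valence:
  5 × C: no H
  4 × C: 2 H each → 8
  3 × O: no H
  2 × C: 3 H each → 6
  2 × C: 1 H each → 2
  2 × Cl: no H
  1 × N: 2 H
  1 × N: no H
  Total hydrogens = 18.

18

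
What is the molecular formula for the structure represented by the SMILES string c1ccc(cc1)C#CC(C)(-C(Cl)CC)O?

Heavy atoms from the SMILES: 13 C, 1 Cl, 1 O.
Implicit hydrogens by atom environment:
  5 × C (aromatic): 1 H each → 5
  3 × C: no H
  2 × C: 3 H each → 6
  1 × C: 2 H
  1 × C: 1 H
  1 × C (aromatic): no H
  1 × Cl: no H
  1 × O: 1 H
  Total hydrogens = 15.
Molecular formula: C13H15ClO

C13H15ClO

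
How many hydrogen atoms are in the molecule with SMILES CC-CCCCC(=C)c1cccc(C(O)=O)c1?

20

Hydrogens are implicit in SMILES; fill each atom to its normal valence:
  6 × C: 2 H each → 12
  4 × C (aromatic): 1 H each → 4
  2 × C: no H
  2 × C (aromatic): no H
  1 × C: 3 H
  1 × O: 1 H
  1 × O: no H
  Total hydrogens = 20.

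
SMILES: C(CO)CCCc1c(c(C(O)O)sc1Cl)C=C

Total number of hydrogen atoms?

17

Hydrogens are implicit in SMILES; fill each atom to its normal valence:
  6 × C: 2 H each → 12
  4 × C (aromatic): no H
  3 × O: 1 H each → 3
  2 × C: 1 H each → 2
  1 × Cl: no H
  1 × S (aromatic): no H
  Total hydrogens = 17.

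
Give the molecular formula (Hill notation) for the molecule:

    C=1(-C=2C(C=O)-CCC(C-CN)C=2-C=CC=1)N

Heavy atoms from the SMILES: 13 C, 2 N, 1 O.
Implicit hydrogens by atom environment:
  4 × C: 2 H each → 8
  3 × C (aromatic): 1 H each → 3
  3 × C: 1 H each → 3
  3 × C (aromatic): no H
  2 × N: 2 H each → 4
  1 × O: no H
  Total hydrogens = 18.
Molecular formula: C13H18N2O

C13H18N2O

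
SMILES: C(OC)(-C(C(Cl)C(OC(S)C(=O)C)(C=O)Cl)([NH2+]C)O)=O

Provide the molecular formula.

Heavy atoms from the SMILES: 10 C, 2 Cl, 1 N, 6 O, 1 S.
Implicit hydrogens by atom environment:
  5 × O: no H
  4 × C: no H
  3 × C: 3 H each → 9
  3 × C: 1 H each → 3
  2 × Cl: no H
  1 × N (charge +1): 2 H
  1 × O: 1 H
  1 × S: 1 H
  Total hydrogens = 16.
Net charge +1.
Molecular formula: C10H16Cl2NO6S+

C10H16Cl2NO6S+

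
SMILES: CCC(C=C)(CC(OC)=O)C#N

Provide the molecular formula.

Heavy atoms from the SMILES: 9 C, 1 N, 2 O.
Implicit hydrogens by atom environment:
  3 × C: 2 H each → 6
  3 × C: no H
  2 × C: 3 H each → 6
  2 × O: no H
  1 × C: 1 H
  1 × N: no H
  Total hydrogens = 13.
Molecular formula: C9H13NO2

C9H13NO2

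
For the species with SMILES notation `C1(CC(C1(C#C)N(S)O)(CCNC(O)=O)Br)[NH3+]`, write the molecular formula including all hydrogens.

Heavy atoms from the SMILES: 1 Br, 9 C, 3 N, 3 O, 1 S.
Implicit hydrogens by atom environment:
  4 × C: no H
  3 × C: 2 H each → 6
  2 × C: 1 H each → 2
  2 × O: 1 H each → 2
  1 × Br: no H
  1 × N (charge +1): 3 H
  1 × N: 1 H
  1 × N: no H
  1 × O: no H
  1 × S: 1 H
  Total hydrogens = 15.
Net charge +1.
Molecular formula: C9H15BrN3O3S+

C9H15BrN3O3S+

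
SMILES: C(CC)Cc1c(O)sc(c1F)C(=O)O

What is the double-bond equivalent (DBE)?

4

Molecular formula from the SMILES: C9H11FO3S.
DoU = (2C + 2 + N − H − X)/2 = (2·9 + 2 + 0 − 11 − 1)/2 = 8/2 = 4.
(Structurally: 1 ring(s) + 3 π bond(s) = 4.)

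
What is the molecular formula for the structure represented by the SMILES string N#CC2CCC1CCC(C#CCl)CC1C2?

C13H16ClN

Heavy atoms from the SMILES: 13 C, 1 Cl, 1 N.
Implicit hydrogens by atom environment:
  6 × C: 2 H each → 12
  4 × C: 1 H each → 4
  3 × C: no H
  1 × Cl: no H
  1 × N: no H
  Total hydrogens = 16.
Molecular formula: C13H16ClN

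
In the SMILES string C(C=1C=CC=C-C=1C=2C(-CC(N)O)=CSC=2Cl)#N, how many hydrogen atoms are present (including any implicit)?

Hydrogens are implicit in SMILES; fill each atom to its normal valence:
  5 × C (aromatic): 1 H each → 5
  5 × C (aromatic): no H
  1 × C: 2 H
  1 × C: 1 H
  1 × C: no H
  1 × Cl: no H
  1 × N: 2 H
  1 × N: no H
  1 × O: 1 H
  1 × S (aromatic): no H
  Total hydrogens = 11.

11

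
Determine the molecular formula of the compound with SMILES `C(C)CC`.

Heavy atoms from the SMILES: 4 C.
Implicit hydrogens by atom environment:
  2 × C: 3 H each → 6
  2 × C: 2 H each → 4
  Total hydrogens = 10.
Molecular formula: C4H10

C4H10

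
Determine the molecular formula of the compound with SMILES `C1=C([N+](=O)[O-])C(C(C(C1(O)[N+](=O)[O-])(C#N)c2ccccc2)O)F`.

C13H10FN3O6

Heavy atoms from the SMILES: 13 C, 1 F, 3 N, 6 O.
Implicit hydrogens by atom environment:
  5 × C (aromatic): 1 H each → 5
  4 × C: no H
  3 × C: 1 H each → 3
  2 × N (charge +1): no H
  2 × O: 1 H each → 2
  2 × O: no H
  2 × O (charge -1): no H
  1 × C (aromatic): no H
  1 × F: no H
  1 × N: no H
  Total hydrogens = 10.
Molecular formula: C13H10FN3O6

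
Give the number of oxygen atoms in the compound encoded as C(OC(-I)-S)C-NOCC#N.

The symbol for oxygen appears 2 times in the SMILES.

2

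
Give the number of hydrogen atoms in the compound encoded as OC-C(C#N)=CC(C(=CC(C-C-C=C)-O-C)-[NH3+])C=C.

23

Hydrogens are implicit in SMILES; fill each atom to its normal valence:
  6 × C: 1 H each → 6
  5 × C: 2 H each → 10
  3 × C: no H
  1 × C: 3 H
  1 × N (charge +1): 3 H
  1 × N: no H
  1 × O: 1 H
  1 × O: no H
  Total hydrogens = 23.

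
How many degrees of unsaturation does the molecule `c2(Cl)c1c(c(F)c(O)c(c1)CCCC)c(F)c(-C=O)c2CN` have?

Molecular formula from the SMILES: C16H16ClF2NO2.
DoU = (2C + 2 + N − H − X)/2 = (2·16 + 2 + 1 − 16 − 3)/2 = 16/2 = 8.
(Structurally: 2 ring(s) + 6 π bond(s) = 8.)

8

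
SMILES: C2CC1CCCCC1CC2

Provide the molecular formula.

Heavy atoms from the SMILES: 10 C.
Implicit hydrogens by atom environment:
  8 × C: 2 H each → 16
  2 × C: 1 H each → 2
  Total hydrogens = 18.
Molecular formula: C10H18

C10H18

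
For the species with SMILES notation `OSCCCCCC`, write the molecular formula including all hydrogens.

C6H14OS

Heavy atoms from the SMILES: 6 C, 1 O, 1 S.
Implicit hydrogens by atom environment:
  5 × C: 2 H each → 10
  1 × C: 3 H
  1 × O: 1 H
  1 × S: no H
  Total hydrogens = 14.
Molecular formula: C6H14OS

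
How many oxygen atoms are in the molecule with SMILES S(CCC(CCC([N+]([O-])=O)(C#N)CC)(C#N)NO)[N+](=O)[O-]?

The symbol for oxygen appears 5 times in the SMILES.

5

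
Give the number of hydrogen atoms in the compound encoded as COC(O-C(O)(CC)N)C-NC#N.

15

Hydrogens are implicit in SMILES; fill each atom to its normal valence:
  2 × C: 3 H each → 6
  2 × C: 2 H each → 4
  2 × C: no H
  2 × O: no H
  1 × C: 1 H
  1 × N: 2 H
  1 × N: 1 H
  1 × N: no H
  1 × O: 1 H
  Total hydrogens = 15.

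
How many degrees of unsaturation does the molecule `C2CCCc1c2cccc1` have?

Molecular formula from the SMILES: C10H12.
DoU = (2C + 2 + N − H − X)/2 = (2·10 + 2 + 0 − 12 − 0)/2 = 10/2 = 5.
(Structurally: 2 ring(s) + 3 π bond(s) = 5.)

5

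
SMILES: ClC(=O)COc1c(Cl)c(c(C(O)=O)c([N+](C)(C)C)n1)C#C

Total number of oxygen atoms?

The symbol for oxygen appears 4 times in the SMILES.

4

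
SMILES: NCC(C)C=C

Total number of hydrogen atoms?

Hydrogens are implicit in SMILES; fill each atom to its normal valence:
  2 × C: 2 H each → 4
  2 × C: 1 H each → 2
  1 × C: 3 H
  1 × N: 2 H
  Total hydrogens = 11.

11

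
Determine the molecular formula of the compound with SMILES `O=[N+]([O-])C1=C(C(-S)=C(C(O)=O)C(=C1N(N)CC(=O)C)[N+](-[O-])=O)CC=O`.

C12H12N4O8S

Heavy atoms from the SMILES: 12 C, 4 N, 8 O, 1 S.
Implicit hydrogens by atom environment:
  6 × C (aromatic): no H
  5 × O: no H
  2 × C: 2 H each → 4
  2 × C: no H
  2 × N (charge +1): no H
  2 × O (charge -1): no H
  1 × C: 3 H
  1 × C: 1 H
  1 × N: 2 H
  1 × N: no H
  1 × O: 1 H
  1 × S: 1 H
  Total hydrogens = 12.
Molecular formula: C12H12N4O8S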